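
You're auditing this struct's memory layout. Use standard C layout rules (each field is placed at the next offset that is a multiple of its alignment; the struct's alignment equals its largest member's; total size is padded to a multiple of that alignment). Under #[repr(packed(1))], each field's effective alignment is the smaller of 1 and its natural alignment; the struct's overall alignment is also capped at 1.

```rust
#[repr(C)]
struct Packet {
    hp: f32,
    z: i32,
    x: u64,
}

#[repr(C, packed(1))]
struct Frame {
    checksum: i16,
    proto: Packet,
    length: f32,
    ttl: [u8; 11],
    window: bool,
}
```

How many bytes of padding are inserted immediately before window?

0

Packet: @0: hp [4B, align 4] → 4; @4: z [4B, align 4] → 8; @8: x [8B, align 8] → 16; size 16, align 8
@0: checksum [2B, align 1] → 2
@2: proto [16B, align 1] → 18
@18: length [4B, align 1] → 22
@22: ttl [11B, align 1] → 33
@33: window [1B, align 1] → 34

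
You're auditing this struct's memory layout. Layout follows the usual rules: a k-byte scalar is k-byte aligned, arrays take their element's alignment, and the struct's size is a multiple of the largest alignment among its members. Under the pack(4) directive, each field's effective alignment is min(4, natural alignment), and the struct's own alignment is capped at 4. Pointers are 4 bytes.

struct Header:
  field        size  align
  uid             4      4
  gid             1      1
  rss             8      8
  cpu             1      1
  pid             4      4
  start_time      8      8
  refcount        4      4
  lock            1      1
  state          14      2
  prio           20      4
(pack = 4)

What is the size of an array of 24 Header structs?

0..4  uid  (4B, 4-aligned)
4..5  gid  (1B, 1-aligned)
5..8  -- padding (3B)
8..16  rss  (8B, 4-aligned)
16..17  cpu  (1B, 1-aligned)
17..20  -- padding (3B)
20..24  pid  (4B, 4-aligned)
24..32  start_time  (8B, 4-aligned)
32..36  refcount  (4B, 4-aligned)
36..37  lock  (1B, 1-aligned)
37..38  -- padding (1B)
38..52  state  (14B, 2-aligned)
52..72  prio  (20B, 4-aligned)
sizeof = 72, alignof = 4
array of 24: 24 × 72 = 1728

1728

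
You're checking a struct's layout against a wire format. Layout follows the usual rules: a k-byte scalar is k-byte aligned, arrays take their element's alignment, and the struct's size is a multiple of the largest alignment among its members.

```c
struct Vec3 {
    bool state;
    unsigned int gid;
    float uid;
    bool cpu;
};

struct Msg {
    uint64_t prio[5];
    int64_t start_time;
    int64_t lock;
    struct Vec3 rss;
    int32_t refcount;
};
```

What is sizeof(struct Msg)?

Vec3: 0..1  state  (1B, 1-aligned); 1..4  -- padding (3B); 4..8  gid  (4B, 4-aligned); 8..12  uid  (4B, 4-aligned); 12..13  cpu  (1B, 1-aligned); 13..16  -- tail padding (3B); sizeof = 16, alignof = 4
0..40  prio  (40B, 8-aligned)
40..48  start_time  (8B, 8-aligned)
48..56  lock  (8B, 8-aligned)
56..72  rss  (16B, 4-aligned)
72..76  refcount  (4B, 4-aligned)
76..80  -- tail padding (4B)
sizeof = 80, alignof = 8

80 bytes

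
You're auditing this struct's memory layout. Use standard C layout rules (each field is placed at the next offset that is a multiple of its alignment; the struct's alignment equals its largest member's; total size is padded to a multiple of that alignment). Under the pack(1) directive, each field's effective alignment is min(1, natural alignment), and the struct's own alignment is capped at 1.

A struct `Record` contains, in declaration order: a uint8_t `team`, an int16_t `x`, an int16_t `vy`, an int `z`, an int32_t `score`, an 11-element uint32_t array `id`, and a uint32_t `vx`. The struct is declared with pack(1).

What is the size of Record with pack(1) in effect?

61

@0: team [1B, align 1] → 1
@1: x [2B, align 1] → 3
@3: vy [2B, align 1] → 5
@5: z [4B, align 1] → 9
@9: score [4B, align 1] → 13
@13: id [44B, align 1] → 57
@57: vx [4B, align 1] → 61
size 61, align 1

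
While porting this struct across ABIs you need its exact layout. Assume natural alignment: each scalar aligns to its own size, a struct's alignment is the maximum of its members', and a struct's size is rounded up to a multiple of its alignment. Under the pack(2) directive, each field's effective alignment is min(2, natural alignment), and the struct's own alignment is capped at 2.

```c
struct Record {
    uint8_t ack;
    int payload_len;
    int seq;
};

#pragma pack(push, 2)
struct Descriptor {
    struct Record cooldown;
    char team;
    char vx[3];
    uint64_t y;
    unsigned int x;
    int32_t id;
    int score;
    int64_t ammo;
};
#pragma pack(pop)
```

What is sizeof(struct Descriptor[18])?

792

Record: 0..1  ack  (1B, 1-aligned); 1..4  -- padding (3B); 4..8  payload_len  (4B, 4-aligned); 8..12  seq  (4B, 4-aligned); sizeof = 12, alignof = 4
0..12  cooldown  (12B, 2-aligned)
12..13  team  (1B, 1-aligned)
13..16  vx  (3B, 1-aligned)
16..24  y  (8B, 2-aligned)
24..28  x  (4B, 2-aligned)
28..32  id  (4B, 2-aligned)
32..36  score  (4B, 2-aligned)
36..44  ammo  (8B, 2-aligned)
sizeof = 44, alignof = 2
array of 18: 18 × 44 = 792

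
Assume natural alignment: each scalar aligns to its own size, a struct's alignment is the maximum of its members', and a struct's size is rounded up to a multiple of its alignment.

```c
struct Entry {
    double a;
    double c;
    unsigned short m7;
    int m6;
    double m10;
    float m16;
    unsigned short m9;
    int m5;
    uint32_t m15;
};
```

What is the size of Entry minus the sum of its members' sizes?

0..8  a  (8B, 8-aligned)
8..16  c  (8B, 8-aligned)
16..18  m7  (2B, 2-aligned)
18..20  -- padding (2B)
20..24  m6  (4B, 4-aligned)
24..32  m10  (8B, 8-aligned)
32..36  m16  (4B, 4-aligned)
36..38  m9  (2B, 2-aligned)
38..40  -- padding (2B)
40..44  m5  (4B, 4-aligned)
44..48  m15  (4B, 4-aligned)
sizeof = 48, alignof = 8
data bytes 44, size 48 → padding 4

4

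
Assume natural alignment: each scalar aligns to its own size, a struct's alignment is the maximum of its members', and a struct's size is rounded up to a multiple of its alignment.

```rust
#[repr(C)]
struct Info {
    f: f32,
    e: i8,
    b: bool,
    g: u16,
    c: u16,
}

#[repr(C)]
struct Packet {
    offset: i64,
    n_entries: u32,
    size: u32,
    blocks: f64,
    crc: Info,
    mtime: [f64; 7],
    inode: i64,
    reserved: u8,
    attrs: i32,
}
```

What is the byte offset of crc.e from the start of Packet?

Info: f at 0 (size 4, align 4) → ends 4; e at 4 (size 1, align 1) → ends 5; b at 5 (size 1, align 1) → ends 6; g at 6 (size 2, align 2) → ends 8; c at 8 (size 2, align 2) → ends 10; tail pad 2 to reach multiple of 4; total 12 bytes, alignment 4
offset at 0 (size 8, align 8) → ends 8
n_entries at 8 (size 4, align 4) → ends 12
size at 12 (size 4, align 4) → ends 16
blocks at 16 (size 8, align 8) → ends 24
crc at 24 (size 12, align 4) → ends 36
within Info: e at 4
24 + 4 = 28

28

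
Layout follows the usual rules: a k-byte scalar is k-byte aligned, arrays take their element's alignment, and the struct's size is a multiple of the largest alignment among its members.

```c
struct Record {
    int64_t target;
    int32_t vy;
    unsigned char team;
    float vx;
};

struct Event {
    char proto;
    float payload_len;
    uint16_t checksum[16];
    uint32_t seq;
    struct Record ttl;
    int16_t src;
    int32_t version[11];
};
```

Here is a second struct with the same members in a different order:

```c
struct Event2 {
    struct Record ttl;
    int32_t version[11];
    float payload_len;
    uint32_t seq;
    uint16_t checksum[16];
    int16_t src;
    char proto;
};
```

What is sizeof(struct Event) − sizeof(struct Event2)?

Record: @0: target [8B, align 8] → 8; @8: vy [4B, align 4] → 12; @12: team [1B, align 1] → 13; +3 pad (align 4); @16: vx [4B, align 4] → 20; +4 tail pad (align 8); size 24, align 8
@0: proto [1B, align 1] → 1
+3 pad (align 4)
@4: payload_len [4B, align 4] → 8
@8: checksum [32B, align 2] → 40
@40: seq [4B, align 4] → 44
+4 pad (align 8)
@48: ttl [24B, align 8] → 72
@72: src [2B, align 2] → 74
+2 pad (align 4)
@76: version [44B, align 4] → 120
size 120, align 8
— Event2 —
@0: ttl [24B, align 8] → 24
@24: version [44B, align 4] → 68
@68: payload_len [4B, align 4] → 72
@72: seq [4B, align 4] → 76
@76: checksum [32B, align 2] → 108
@108: src [2B, align 2] → 110
@110: proto [1B, align 1] → 111
+1 tail pad (align 8)
size 112, align 8
120 − 112 = 8

8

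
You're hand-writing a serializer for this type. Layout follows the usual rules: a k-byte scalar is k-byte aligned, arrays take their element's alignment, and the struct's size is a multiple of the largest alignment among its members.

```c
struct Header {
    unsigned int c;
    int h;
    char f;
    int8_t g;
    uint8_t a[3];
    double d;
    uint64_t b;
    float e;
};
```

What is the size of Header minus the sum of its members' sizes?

0..4  c  (4B, 4-aligned)
4..8  h  (4B, 4-aligned)
8..9  f  (1B, 1-aligned)
9..10  g  (1B, 1-aligned)
10..13  a  (3B, 1-aligned)
13..16  -- padding (3B)
16..24  d  (8B, 8-aligned)
24..32  b  (8B, 8-aligned)
32..36  e  (4B, 4-aligned)
36..40  -- tail padding (4B)
sizeof = 40, alignof = 8
data bytes 33, size 40 → padding 7

7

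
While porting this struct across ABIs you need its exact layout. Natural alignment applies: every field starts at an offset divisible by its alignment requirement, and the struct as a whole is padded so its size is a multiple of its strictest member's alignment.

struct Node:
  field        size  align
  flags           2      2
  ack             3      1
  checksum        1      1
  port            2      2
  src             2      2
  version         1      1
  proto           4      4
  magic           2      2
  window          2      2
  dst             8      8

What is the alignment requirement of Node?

8

member alignments: flags=2, ack=1, checksum=1, port=2, src=2, version=1, proto=4, magic=2, window=2, dst=8
max = 8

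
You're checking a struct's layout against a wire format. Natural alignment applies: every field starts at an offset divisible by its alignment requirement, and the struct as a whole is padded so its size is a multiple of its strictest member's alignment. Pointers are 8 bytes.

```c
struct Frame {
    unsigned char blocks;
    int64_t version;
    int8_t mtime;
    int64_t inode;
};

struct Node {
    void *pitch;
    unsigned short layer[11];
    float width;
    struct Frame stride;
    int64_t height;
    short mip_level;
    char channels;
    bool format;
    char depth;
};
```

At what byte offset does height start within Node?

72

Frame: 0..1  blocks  (1B, 1-aligned); 1..8  -- padding (7B); 8..16  version  (8B, 8-aligned); 16..17  mtime  (1B, 1-aligned); 17..24  -- padding (7B); 24..32  inode  (8B, 8-aligned); sizeof = 32, alignof = 8
0..8  pitch  (8B, 8-aligned)
8..30  layer  (22B, 2-aligned)
30..32  -- padding (2B)
32..36  width  (4B, 4-aligned)
36..40  -- padding (4B)
40..72  stride  (32B, 8-aligned)
72..80  height  (8B, 8-aligned)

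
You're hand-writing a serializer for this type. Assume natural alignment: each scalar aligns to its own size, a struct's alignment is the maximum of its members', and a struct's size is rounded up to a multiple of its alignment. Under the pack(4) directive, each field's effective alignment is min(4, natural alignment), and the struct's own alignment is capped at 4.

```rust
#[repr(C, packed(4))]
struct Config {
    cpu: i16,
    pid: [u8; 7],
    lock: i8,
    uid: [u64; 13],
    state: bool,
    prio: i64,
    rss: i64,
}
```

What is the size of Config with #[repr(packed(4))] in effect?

136

0..2  cpu  (2B, 2-aligned)
2..9  pid  (7B, 1-aligned)
9..10  lock  (1B, 1-aligned)
10..12  -- padding (2B)
12..116  uid  (104B, 4-aligned)
116..117  state  (1B, 1-aligned)
117..120  -- padding (3B)
120..128  prio  (8B, 4-aligned)
128..136  rss  (8B, 4-aligned)
sizeof = 136, alignof = 4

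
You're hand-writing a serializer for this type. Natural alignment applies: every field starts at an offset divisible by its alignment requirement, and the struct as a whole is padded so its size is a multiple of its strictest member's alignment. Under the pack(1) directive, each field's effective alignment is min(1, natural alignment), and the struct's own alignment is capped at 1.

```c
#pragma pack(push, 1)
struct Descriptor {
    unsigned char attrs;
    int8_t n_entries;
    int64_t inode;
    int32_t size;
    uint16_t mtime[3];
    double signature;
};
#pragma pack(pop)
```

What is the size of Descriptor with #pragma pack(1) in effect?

28

@0: attrs [1B, align 1] → 1
@1: n_entries [1B, align 1] → 2
@2: inode [8B, align 1] → 10
@10: size [4B, align 1] → 14
@14: mtime [6B, align 1] → 20
@20: signature [8B, align 1] → 28
size 28, align 1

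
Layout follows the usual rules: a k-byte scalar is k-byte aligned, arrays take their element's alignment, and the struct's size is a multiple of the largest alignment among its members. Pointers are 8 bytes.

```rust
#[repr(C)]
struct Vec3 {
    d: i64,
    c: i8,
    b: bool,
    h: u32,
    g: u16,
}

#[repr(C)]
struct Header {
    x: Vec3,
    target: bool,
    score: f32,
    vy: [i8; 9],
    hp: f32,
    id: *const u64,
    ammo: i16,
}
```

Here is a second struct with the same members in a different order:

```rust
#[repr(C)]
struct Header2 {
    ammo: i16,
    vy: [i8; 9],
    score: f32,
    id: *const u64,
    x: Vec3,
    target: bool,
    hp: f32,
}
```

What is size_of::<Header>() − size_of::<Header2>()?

Vec3: @0: d [8B, align 8] → 8; @8: c [1B, align 1] → 9; @9: b [1B, align 1] → 10; +2 pad (align 4); @12: h [4B, align 4] → 16; @16: g [2B, align 2] → 18; +6 tail pad (align 8); size 24, align 8
@0: x [24B, align 8] → 24
@24: target [1B, align 1] → 25
+3 pad (align 4)
@28: score [4B, align 4] → 32
@32: vy [9B, align 1] → 41
+3 pad (align 4)
@44: hp [4B, align 4] → 48
@48: id [8B, align 8] → 56
@56: ammo [2B, align 2] → 58
+6 tail pad (align 8)
size 64, align 8
— Header2 —
@0: ammo [2B, align 2] → 2
@2: vy [9B, align 1] → 11
+1 pad (align 4)
@12: score [4B, align 4] → 16
@16: id [8B, align 8] → 24
@24: x [24B, align 8] → 48
@48: target [1B, align 1] → 49
+3 pad (align 4)
@52: hp [4B, align 4] → 56
size 56, align 8
64 − 56 = 8

8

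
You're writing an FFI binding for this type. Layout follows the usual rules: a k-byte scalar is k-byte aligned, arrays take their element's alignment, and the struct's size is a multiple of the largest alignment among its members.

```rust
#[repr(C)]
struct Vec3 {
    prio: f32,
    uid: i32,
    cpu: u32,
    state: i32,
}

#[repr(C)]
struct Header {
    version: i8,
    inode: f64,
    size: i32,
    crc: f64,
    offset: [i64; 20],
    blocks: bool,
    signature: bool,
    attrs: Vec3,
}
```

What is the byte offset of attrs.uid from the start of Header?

Vec3: prio at 0 (size 4, align 4) → ends 4; uid at 4 (size 4, align 4) → ends 8; cpu at 8 (size 4, align 4) → ends 12; state at 12 (size 4, align 4) → ends 16; total 16 bytes, alignment 4
version at 0 (size 1, align 1) → ends 1
pad 7 to align 8 for inode
inode at 8 (size 8, align 8) → ends 16
size at 16 (size 4, align 4) → ends 20
pad 4 to align 8 for crc
crc at 24 (size 8, align 8) → ends 32
offset at 32 (size 160, align 8) → ends 192
blocks at 192 (size 1, align 1) → ends 193
signature at 193 (size 1, align 1) → ends 194
pad 2 to align 4 for attrs
attrs at 196 (size 16, align 4) → ends 212
within Vec3: uid at 4
196 + 4 = 200

200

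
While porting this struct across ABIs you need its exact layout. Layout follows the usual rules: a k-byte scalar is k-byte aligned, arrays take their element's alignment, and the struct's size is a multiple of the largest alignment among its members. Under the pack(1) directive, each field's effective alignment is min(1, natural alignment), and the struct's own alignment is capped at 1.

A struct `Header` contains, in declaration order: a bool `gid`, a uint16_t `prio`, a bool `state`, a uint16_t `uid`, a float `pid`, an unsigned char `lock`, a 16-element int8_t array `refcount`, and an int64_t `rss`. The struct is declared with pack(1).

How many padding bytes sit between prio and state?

@0: gid [1B, align 1] → 1
@1: prio [2B, align 1] → 3
@3: state [1B, align 1] → 4

0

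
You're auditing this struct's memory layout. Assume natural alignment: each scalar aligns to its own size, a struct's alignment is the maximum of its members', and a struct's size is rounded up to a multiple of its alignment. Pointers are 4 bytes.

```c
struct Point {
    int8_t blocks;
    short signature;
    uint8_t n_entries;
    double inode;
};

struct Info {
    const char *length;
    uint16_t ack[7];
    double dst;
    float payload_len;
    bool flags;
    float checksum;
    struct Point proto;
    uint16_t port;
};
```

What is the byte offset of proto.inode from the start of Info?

56

Point: blocks at 0 (size 1, align 1) → ends 1; pad 1 to align 2 for signature; signature at 2 (size 2, align 2) → ends 4; n_entries at 4 (size 1, align 1) → ends 5; pad 3 to align 8 for inode; inode at 8 (size 8, align 8) → ends 16; total 16 bytes, alignment 8
length at 0 (size 4, align 4) → ends 4
ack at 4 (size 14, align 2) → ends 18
pad 6 to align 8 for dst
dst at 24 (size 8, align 8) → ends 32
payload_len at 32 (size 4, align 4) → ends 36
flags at 36 (size 1, align 1) → ends 37
pad 3 to align 4 for checksum
checksum at 40 (size 4, align 4) → ends 44
pad 4 to align 8 for proto
proto at 48 (size 16, align 8) → ends 64
within Point: inode at 8
48 + 8 = 56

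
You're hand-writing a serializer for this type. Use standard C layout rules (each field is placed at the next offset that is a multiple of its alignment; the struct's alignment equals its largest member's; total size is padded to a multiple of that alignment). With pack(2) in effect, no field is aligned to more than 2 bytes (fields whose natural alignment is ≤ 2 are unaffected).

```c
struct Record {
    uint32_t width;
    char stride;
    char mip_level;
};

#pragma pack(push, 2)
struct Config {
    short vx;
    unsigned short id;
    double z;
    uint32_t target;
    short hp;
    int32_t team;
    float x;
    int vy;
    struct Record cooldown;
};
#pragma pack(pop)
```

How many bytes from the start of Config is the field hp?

16

Record: 0..4  width  (4B, 4-aligned); 4..5  stride  (1B, 1-aligned); 5..6  mip_level  (1B, 1-aligned); 6..8  -- tail padding (2B); sizeof = 8, alignof = 4
0..2  vx  (2B, 2-aligned)
2..4  id  (2B, 2-aligned)
4..12  z  (8B, 2-aligned)
12..16  target  (4B, 2-aligned)
16..18  hp  (2B, 2-aligned)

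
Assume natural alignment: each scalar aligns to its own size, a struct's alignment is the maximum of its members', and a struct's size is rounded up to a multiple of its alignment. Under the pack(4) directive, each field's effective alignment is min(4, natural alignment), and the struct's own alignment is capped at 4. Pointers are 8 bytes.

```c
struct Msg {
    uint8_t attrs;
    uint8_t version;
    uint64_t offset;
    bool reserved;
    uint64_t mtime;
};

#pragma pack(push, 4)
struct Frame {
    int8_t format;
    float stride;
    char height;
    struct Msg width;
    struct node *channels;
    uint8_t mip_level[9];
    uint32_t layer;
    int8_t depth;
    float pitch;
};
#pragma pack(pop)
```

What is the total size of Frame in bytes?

76

Msg: attrs at 0 (size 1, align 1) → ends 1; version at 1 (size 1, align 1) → ends 2; pad 6 to align 8 for offset; offset at 8 (size 8, align 8) → ends 16; reserved at 16 (size 1, align 1) → ends 17; pad 7 to align 8 for mtime; mtime at 24 (size 8, align 8) → ends 32; total 32 bytes, alignment 8
format at 0 (size 1, align 1) → ends 1
pad 3 to align 4 for stride
stride at 4 (size 4, align 4) → ends 8
height at 8 (size 1, align 1) → ends 9
pad 3 to align 4 for width
width at 12 (size 32, align 4) → ends 44
channels at 44 (size 8, align 4) → ends 52
mip_level at 52 (size 9, align 1) → ends 61
pad 3 to align 4 for layer
layer at 64 (size 4, align 4) → ends 68
depth at 68 (size 1, align 1) → ends 69
pad 3 to align 4 for pitch
pitch at 72 (size 4, align 4) → ends 76
total 76 bytes, alignment 4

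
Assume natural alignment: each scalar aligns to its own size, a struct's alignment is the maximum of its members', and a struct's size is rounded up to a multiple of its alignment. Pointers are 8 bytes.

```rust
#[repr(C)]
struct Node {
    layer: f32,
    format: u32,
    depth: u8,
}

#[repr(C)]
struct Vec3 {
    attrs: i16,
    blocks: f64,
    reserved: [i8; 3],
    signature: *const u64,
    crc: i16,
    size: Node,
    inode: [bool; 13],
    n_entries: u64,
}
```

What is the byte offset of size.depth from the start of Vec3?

Node: layer at 0 (size 4, align 4) → ends 4; format at 4 (size 4, align 4) → ends 8; depth at 8 (size 1, align 1) → ends 9; tail pad 3 to reach multiple of 4; total 12 bytes, alignment 4
attrs at 0 (size 2, align 2) → ends 2
pad 6 to align 8 for blocks
blocks at 8 (size 8, align 8) → ends 16
reserved at 16 (size 3, align 1) → ends 19
pad 5 to align 8 for signature
signature at 24 (size 8, align 8) → ends 32
crc at 32 (size 2, align 2) → ends 34
pad 2 to align 4 for size
size at 36 (size 12, align 4) → ends 48
within Node: depth at 8
36 + 8 = 44

44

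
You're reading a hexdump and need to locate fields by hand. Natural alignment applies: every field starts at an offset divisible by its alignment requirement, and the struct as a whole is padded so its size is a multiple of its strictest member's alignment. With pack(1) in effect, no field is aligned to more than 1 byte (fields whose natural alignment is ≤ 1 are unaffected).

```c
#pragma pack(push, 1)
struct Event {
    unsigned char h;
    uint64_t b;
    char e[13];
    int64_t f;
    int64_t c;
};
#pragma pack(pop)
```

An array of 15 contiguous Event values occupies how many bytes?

570

h at 0 (size 1, align 1) → ends 1
b at 1 (size 8, align 1) → ends 9
e at 9 (size 13, align 1) → ends 22
f at 22 (size 8, align 1) → ends 30
c at 30 (size 8, align 1) → ends 38
total 38 bytes, alignment 1
array of 15: 15 × 38 = 570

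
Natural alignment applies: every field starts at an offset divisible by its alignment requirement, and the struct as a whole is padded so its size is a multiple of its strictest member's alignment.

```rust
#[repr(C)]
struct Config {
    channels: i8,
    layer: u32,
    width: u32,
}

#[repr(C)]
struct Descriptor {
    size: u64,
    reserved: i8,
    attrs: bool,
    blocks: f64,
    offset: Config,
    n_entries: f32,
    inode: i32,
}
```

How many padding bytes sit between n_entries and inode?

Config: channels at 0 (size 1, align 1) → ends 1; pad 3 to align 4 for layer; layer at 4 (size 4, align 4) → ends 8; width at 8 (size 4, align 4) → ends 12; total 12 bytes, alignment 4
size at 0 (size 8, align 8) → ends 8
reserved at 8 (size 1, align 1) → ends 9
attrs at 9 (size 1, align 1) → ends 10
pad 6 to align 8 for blocks
blocks at 16 (size 8, align 8) → ends 24
offset at 24 (size 12, align 4) → ends 36
n_entries at 36 (size 4, align 4) → ends 40
inode at 40 (size 4, align 4) → ends 44

0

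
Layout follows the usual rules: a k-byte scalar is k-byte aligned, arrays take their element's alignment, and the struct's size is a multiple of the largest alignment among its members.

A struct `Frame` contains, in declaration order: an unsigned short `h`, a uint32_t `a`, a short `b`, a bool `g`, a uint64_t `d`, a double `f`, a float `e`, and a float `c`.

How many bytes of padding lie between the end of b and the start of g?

0

0..2  h  (2B, 2-aligned)
2..4  -- padding (2B)
4..8  a  (4B, 4-aligned)
8..10  b  (2B, 2-aligned)
10..11  g  (1B, 1-aligned)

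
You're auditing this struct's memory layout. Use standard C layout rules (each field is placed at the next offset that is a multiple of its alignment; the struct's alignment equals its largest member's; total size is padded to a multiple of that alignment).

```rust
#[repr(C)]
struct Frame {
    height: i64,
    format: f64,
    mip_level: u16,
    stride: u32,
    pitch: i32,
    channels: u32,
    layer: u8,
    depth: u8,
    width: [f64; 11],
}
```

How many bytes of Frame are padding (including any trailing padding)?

8

0..8  height  (8B, 8-aligned)
8..16  format  (8B, 8-aligned)
16..18  mip_level  (2B, 2-aligned)
18..20  -- padding (2B)
20..24  stride  (4B, 4-aligned)
24..28  pitch  (4B, 4-aligned)
28..32  channels  (4B, 4-aligned)
32..33  layer  (1B, 1-aligned)
33..34  depth  (1B, 1-aligned)
34..40  -- padding (6B)
40..128  width  (88B, 8-aligned)
sizeof = 128, alignof = 8
data bytes 120, size 128 → padding 8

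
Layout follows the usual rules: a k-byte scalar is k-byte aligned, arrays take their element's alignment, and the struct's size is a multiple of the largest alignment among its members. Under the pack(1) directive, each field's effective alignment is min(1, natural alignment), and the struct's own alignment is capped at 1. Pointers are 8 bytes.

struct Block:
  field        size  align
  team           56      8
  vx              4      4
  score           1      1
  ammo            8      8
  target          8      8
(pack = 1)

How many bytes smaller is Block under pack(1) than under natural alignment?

3

natural layout:
  team at 0 (size 56, align 8) → ends 56
  vx at 56 (size 4, align 4) → ends 60
  score at 60 (size 1, align 1) → ends 61
  pad 3 to align 8 for ammo
  ammo at 64 (size 8, align 8) → ends 72
  target at 72 (size 8, align 8) → ends 80
  total 80 bytes, alignment 8
packed(1) layout:
  team at 0 (size 56, align 1) → ends 56
  vx at 56 (size 4, align 1) → ends 60
  score at 60 (size 1, align 1) → ends 61
  ammo at 61 (size 8, align 1) → ends 69
  target at 69 (size 8, align 1) → ends 77
  total 77 bytes, alignment 1
80 − 77 = 3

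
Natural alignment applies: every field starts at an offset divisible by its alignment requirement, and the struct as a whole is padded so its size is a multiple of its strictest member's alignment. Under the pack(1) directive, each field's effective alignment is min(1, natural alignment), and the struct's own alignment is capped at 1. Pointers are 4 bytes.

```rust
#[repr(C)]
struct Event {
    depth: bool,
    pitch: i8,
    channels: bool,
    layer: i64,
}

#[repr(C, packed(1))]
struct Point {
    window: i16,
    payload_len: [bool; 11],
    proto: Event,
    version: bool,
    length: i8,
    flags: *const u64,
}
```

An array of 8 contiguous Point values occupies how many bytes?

280

Event: 0..1  depth  (1B, 1-aligned); 1..2  pitch  (1B, 1-aligned); 2..3  channels  (1B, 1-aligned); 3..8  -- padding (5B); 8..16  layer  (8B, 8-aligned); sizeof = 16, alignof = 8
0..2  window  (2B, 1-aligned)
2..13  payload_len  (11B, 1-aligned)
13..29  proto  (16B, 1-aligned)
29..30  version  (1B, 1-aligned)
30..31  length  (1B, 1-aligned)
31..35  flags  (4B, 1-aligned)
sizeof = 35, alignof = 1
array of 8: 8 × 35 = 280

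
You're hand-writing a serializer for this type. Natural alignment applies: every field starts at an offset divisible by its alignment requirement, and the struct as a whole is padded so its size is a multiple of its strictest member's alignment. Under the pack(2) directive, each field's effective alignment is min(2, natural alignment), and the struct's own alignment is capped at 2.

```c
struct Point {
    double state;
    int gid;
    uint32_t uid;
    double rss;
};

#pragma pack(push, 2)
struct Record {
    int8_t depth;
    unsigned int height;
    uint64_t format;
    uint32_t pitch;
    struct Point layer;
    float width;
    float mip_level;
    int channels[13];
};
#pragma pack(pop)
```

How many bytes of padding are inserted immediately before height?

1

Point: 0..8  state  (8B, 8-aligned); 8..12  gid  (4B, 4-aligned); 12..16  uid  (4B, 4-aligned); 16..24  rss  (8B, 8-aligned); sizeof = 24, alignof = 8
0..1  depth  (1B, 1-aligned)
1..2  -- padding (1B)
2..6  height  (4B, 2-aligned)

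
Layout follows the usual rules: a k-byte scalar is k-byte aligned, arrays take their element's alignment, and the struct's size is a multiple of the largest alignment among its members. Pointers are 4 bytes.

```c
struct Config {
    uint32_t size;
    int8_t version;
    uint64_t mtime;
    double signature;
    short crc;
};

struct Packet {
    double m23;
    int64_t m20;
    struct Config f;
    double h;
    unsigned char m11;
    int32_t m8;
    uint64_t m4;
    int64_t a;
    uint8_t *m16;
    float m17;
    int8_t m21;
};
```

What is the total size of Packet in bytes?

96

Config: size at 0 (size 4, align 4) → ends 4; version at 4 (size 1, align 1) → ends 5; pad 3 to align 8 for mtime; mtime at 8 (size 8, align 8) → ends 16; signature at 16 (size 8, align 8) → ends 24; crc at 24 (size 2, align 2) → ends 26; tail pad 6 to reach multiple of 8; total 32 bytes, alignment 8
m23 at 0 (size 8, align 8) → ends 8
m20 at 8 (size 8, align 8) → ends 16
f at 16 (size 32, align 8) → ends 48
h at 48 (size 8, align 8) → ends 56
m11 at 56 (size 1, align 1) → ends 57
pad 3 to align 4 for m8
m8 at 60 (size 4, align 4) → ends 64
m4 at 64 (size 8, align 8) → ends 72
a at 72 (size 8, align 8) → ends 80
m16 at 80 (size 4, align 4) → ends 84
m17 at 84 (size 4, align 4) → ends 88
m21 at 88 (size 1, align 1) → ends 89
tail pad 7 to reach multiple of 8
total 96 bytes, alignment 8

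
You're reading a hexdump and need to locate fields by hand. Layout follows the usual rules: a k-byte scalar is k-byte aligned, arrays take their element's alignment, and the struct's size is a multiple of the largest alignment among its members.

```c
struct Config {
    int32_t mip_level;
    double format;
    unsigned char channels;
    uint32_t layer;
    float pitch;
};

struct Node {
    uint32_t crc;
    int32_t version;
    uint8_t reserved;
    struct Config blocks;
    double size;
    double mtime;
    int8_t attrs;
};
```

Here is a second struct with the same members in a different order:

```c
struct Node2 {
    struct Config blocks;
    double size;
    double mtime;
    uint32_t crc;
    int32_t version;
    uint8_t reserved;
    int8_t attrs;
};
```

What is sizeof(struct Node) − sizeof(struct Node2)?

Config: 0..4  mip_level  (4B, 4-aligned); 4..8  -- padding (4B); 8..16  format  (8B, 8-aligned); 16..17  channels  (1B, 1-aligned); 17..20  -- padding (3B); 20..24  layer  (4B, 4-aligned); 24..28  pitch  (4B, 4-aligned); 28..32  -- tail padding (4B); sizeof = 32, alignof = 8
0..4  crc  (4B, 4-aligned)
4..8  version  (4B, 4-aligned)
8..9  reserved  (1B, 1-aligned)
9..16  -- padding (7B)
16..48  blocks  (32B, 8-aligned)
48..56  size  (8B, 8-aligned)
56..64  mtime  (8B, 8-aligned)
64..65  attrs  (1B, 1-aligned)
65..72  -- tail padding (7B)
sizeof = 72, alignof = 8
— Node2 —
0..32  blocks  (32B, 8-aligned)
32..40  size  (8B, 8-aligned)
40..48  mtime  (8B, 8-aligned)
48..52  crc  (4B, 4-aligned)
52..56  version  (4B, 4-aligned)
56..57  reserved  (1B, 1-aligned)
57..58  attrs  (1B, 1-aligned)
58..64  -- tail padding (6B)
sizeof = 64, alignof = 8
72 − 64 = 8

8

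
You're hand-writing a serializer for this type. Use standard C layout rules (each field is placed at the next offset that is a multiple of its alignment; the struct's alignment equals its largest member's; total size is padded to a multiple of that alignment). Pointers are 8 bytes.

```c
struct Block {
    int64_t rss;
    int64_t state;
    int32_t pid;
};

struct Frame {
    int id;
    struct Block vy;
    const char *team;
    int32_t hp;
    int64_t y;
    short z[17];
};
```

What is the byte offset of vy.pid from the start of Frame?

24

Block: 0..8  rss  (8B, 8-aligned); 8..16  state  (8B, 8-aligned); 16..20  pid  (4B, 4-aligned); 20..24  -- tail padding (4B); sizeof = 24, alignof = 8
0..4  id  (4B, 4-aligned)
4..8  -- padding (4B)
8..32  vy  (24B, 8-aligned)
within Block: pid at 16
8 + 16 = 24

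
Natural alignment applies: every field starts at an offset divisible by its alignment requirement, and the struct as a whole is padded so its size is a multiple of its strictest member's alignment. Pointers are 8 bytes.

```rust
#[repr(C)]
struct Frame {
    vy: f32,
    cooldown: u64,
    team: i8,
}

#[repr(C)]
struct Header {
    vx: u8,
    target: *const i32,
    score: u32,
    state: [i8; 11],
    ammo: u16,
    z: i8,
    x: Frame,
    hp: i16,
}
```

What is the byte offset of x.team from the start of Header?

56

Frame: 0..4  vy  (4B, 4-aligned); 4..8  -- padding (4B); 8..16  cooldown  (8B, 8-aligned); 16..17  team  (1B, 1-aligned); 17..24  -- tail padding (7B); sizeof = 24, alignof = 8
0..1  vx  (1B, 1-aligned)
1..8  -- padding (7B)
8..16  target  (8B, 8-aligned)
16..20  score  (4B, 4-aligned)
20..31  state  (11B, 1-aligned)
31..32  -- padding (1B)
32..34  ammo  (2B, 2-aligned)
34..35  z  (1B, 1-aligned)
35..40  -- padding (5B)
40..64  x  (24B, 8-aligned)
within Frame: team at 16
40 + 16 = 56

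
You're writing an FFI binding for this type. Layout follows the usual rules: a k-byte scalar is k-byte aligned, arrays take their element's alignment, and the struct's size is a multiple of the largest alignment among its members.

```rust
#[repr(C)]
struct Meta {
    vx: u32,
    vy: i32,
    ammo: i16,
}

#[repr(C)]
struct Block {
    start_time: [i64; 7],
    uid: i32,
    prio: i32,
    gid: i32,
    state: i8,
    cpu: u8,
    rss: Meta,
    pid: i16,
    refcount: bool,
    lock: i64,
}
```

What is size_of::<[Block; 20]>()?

1920

Meta: 0..4  vx  (4B, 4-aligned); 4..8  vy  (4B, 4-aligned); 8..10  ammo  (2B, 2-aligned); 10..12  -- tail padding (2B); sizeof = 12, alignof = 4
0..56  start_time  (56B, 8-aligned)
56..60  uid  (4B, 4-aligned)
60..64  prio  (4B, 4-aligned)
64..68  gid  (4B, 4-aligned)
68..69  state  (1B, 1-aligned)
69..70  cpu  (1B, 1-aligned)
70..72  -- padding (2B)
72..84  rss  (12B, 4-aligned)
84..86  pid  (2B, 2-aligned)
86..87  refcount  (1B, 1-aligned)
87..88  -- padding (1B)
88..96  lock  (8B, 8-aligned)
sizeof = 96, alignof = 8
array of 20: 20 × 96 = 1920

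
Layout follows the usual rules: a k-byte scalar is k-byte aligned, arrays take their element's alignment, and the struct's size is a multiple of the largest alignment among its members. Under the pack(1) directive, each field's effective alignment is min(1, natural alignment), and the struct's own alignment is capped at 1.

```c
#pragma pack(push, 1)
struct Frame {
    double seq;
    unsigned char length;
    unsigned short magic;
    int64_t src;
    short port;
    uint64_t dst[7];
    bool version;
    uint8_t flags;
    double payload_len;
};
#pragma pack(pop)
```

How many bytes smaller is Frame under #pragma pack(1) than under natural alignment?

natural layout:
  seq at 0 (size 8, align 8) → ends 8
  length at 8 (size 1, align 1) → ends 9
  pad 1 to align 2 for magic
  magic at 10 (size 2, align 2) → ends 12
  pad 4 to align 8 for src
  src at 16 (size 8, align 8) → ends 24
  port at 24 (size 2, align 2) → ends 26
  pad 6 to align 8 for dst
  dst at 32 (size 56, align 8) → ends 88
  version at 88 (size 1, align 1) → ends 89
  flags at 89 (size 1, align 1) → ends 90
  pad 6 to align 8 for payload_len
  payload_len at 96 (size 8, align 8) → ends 104
  total 104 bytes, alignment 8
packed(1) layout:
  seq at 0 (size 8, align 1) → ends 8
  length at 8 (size 1, align 1) → ends 9
  magic at 9 (size 2, align 1) → ends 11
  src at 11 (size 8, align 1) → ends 19
  port at 19 (size 2, align 1) → ends 21
  dst at 21 (size 56, align 1) → ends 77
  version at 77 (size 1, align 1) → ends 78
  flags at 78 (size 1, align 1) → ends 79
  payload_len at 79 (size 8, align 1) → ends 87
  total 87 bytes, alignment 1
104 − 87 = 17

17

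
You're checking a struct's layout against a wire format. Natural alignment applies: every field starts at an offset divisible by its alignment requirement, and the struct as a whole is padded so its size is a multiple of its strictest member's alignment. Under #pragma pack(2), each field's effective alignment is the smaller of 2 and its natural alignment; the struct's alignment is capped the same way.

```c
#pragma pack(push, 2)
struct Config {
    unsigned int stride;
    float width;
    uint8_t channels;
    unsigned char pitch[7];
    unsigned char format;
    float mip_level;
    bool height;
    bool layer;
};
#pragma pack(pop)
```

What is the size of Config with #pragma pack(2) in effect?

24

stride at 0 (size 4, align 2) → ends 4
width at 4 (size 4, align 2) → ends 8
channels at 8 (size 1, align 1) → ends 9
pitch at 9 (size 7, align 1) → ends 16
format at 16 (size 1, align 1) → ends 17
pad 1 to align 2 for mip_level
mip_level at 18 (size 4, align 2) → ends 22
height at 22 (size 1, align 1) → ends 23
layer at 23 (size 1, align 1) → ends 24
total 24 bytes, alignment 2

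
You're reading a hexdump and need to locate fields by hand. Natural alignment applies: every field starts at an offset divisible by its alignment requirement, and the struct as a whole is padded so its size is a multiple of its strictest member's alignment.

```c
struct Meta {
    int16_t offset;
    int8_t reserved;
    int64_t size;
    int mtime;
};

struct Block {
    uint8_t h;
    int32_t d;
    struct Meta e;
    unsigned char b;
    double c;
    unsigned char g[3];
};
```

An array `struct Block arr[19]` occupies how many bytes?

Meta: @0: offset [2B, align 2] → 2; @2: reserved [1B, align 1] → 3; +5 pad (align 8); @8: size [8B, align 8] → 16; @16: mtime [4B, align 4] → 20; +4 tail pad (align 8); size 24, align 8
@0: h [1B, align 1] → 1
+3 pad (align 4)
@4: d [4B, align 4] → 8
@8: e [24B, align 8] → 32
@32: b [1B, align 1] → 33
+7 pad (align 8)
@40: c [8B, align 8] → 48
@48: g [3B, align 1] → 51
+5 tail pad (align 8)
size 56, align 8
array of 19: 19 × 56 = 1064

1064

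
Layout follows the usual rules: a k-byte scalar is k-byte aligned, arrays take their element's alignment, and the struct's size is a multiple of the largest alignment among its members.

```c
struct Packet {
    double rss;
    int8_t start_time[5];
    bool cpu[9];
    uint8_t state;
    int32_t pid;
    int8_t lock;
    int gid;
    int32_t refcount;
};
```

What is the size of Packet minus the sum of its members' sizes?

4

rss at 0 (size 8, align 8) → ends 8
start_time at 8 (size 5, align 1) → ends 13
cpu at 13 (size 9, align 1) → ends 22
state at 22 (size 1, align 1) → ends 23
pad 1 to align 4 for pid
pid at 24 (size 4, align 4) → ends 28
lock at 28 (size 1, align 1) → ends 29
pad 3 to align 4 for gid
gid at 32 (size 4, align 4) → ends 36
refcount at 36 (size 4, align 4) → ends 40
total 40 bytes, alignment 8
data bytes 36, size 40 → padding 4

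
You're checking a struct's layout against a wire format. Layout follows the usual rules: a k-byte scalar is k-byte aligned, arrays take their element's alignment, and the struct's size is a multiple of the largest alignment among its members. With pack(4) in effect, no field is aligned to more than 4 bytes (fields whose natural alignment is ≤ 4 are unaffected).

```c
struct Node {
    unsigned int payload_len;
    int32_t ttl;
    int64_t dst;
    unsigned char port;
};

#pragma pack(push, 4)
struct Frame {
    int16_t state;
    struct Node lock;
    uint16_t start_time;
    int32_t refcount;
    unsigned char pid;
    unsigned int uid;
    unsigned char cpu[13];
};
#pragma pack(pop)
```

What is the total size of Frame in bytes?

Node: payload_len at 0 (size 4, align 4) → ends 4; ttl at 4 (size 4, align 4) → ends 8; dst at 8 (size 8, align 8) → ends 16; port at 16 (size 1, align 1) → ends 17; tail pad 7 to reach multiple of 8; total 24 bytes, alignment 8
state at 0 (size 2, align 2) → ends 2
pad 2 to align 4 for lock
lock at 4 (size 24, align 4) → ends 28
start_time at 28 (size 2, align 2) → ends 30
pad 2 to align 4 for refcount
refcount at 32 (size 4, align 4) → ends 36
pid at 36 (size 1, align 1) → ends 37
pad 3 to align 4 for uid
uid at 40 (size 4, align 4) → ends 44
cpu at 44 (size 13, align 1) → ends 57
tail pad 3 to reach multiple of 4
total 60 bytes, alignment 4

60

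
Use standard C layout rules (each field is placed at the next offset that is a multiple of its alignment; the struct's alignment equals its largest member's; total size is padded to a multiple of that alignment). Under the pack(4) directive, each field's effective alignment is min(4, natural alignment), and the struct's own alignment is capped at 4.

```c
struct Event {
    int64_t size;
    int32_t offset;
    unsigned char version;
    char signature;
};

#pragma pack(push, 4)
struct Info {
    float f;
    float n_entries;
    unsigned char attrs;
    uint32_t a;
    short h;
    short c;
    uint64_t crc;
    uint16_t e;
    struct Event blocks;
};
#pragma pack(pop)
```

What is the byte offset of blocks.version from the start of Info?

Event: 0..8  size  (8B, 8-aligned); 8..12  offset  (4B, 4-aligned); 12..13  version  (1B, 1-aligned); 13..14  signature  (1B, 1-aligned); 14..16  -- tail padding (2B); sizeof = 16, alignof = 8
0..4  f  (4B, 4-aligned)
4..8  n_entries  (4B, 4-aligned)
8..9  attrs  (1B, 1-aligned)
9..12  -- padding (3B)
12..16  a  (4B, 4-aligned)
16..18  h  (2B, 2-aligned)
18..20  c  (2B, 2-aligned)
20..28  crc  (8B, 4-aligned)
28..30  e  (2B, 2-aligned)
30..32  -- padding (2B)
32..48  blocks  (16B, 4-aligned)
within Event: version at 12
32 + 12 = 44

44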